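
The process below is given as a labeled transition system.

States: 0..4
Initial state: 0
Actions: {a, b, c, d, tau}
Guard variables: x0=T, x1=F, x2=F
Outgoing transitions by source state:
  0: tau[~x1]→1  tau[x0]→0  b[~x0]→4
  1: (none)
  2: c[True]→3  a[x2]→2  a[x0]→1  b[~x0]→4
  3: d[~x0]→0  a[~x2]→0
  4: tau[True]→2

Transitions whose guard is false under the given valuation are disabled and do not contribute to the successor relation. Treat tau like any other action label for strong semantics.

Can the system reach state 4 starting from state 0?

After dropping false guards: 6 live edges.
L0 = {0}
L1 = {1}  cumulative {0,1}
Reachable = {0,1}

Answer: UNREACHABLE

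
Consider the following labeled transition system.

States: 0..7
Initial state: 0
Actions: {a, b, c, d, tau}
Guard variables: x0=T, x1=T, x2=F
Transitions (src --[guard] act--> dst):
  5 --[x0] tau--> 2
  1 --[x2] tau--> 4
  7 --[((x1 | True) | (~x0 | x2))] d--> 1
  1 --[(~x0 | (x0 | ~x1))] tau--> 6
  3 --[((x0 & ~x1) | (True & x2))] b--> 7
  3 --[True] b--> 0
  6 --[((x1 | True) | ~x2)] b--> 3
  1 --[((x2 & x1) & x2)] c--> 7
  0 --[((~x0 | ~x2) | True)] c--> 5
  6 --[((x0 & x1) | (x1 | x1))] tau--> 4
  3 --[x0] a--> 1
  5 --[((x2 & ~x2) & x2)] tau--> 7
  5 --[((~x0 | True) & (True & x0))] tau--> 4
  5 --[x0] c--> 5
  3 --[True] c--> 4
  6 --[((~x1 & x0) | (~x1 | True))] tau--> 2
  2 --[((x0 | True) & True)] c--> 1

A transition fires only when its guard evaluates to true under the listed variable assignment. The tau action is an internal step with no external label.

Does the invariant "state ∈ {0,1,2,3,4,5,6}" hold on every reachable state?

Inv-set: {0,1,2,3,4,5,6}
R = {0,1,2,3,4,5,6}
  0: ✓
  1: ✓
  2: ✓
  3: ✓
  4: ✓
  5: ✓
  6: ✓

Answer: INVARIANT HOLDS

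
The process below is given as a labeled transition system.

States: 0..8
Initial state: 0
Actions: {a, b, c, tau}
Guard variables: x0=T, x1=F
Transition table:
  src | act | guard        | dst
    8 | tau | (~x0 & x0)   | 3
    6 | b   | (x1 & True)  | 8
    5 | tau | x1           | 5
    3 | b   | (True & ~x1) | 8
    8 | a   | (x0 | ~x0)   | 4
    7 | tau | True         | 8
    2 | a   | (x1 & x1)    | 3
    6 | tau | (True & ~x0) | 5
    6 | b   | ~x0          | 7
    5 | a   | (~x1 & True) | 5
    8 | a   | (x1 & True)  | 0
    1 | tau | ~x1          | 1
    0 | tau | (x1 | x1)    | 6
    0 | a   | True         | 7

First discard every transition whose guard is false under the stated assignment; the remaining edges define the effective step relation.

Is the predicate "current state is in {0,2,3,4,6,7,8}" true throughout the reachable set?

Allowed set {0,2,3,4,6,7,8}
Reachable = {0,4,7,8}
  0: ok
  4: ok
  7: ok
  8: ok

Answer: INVARIANT HOLDS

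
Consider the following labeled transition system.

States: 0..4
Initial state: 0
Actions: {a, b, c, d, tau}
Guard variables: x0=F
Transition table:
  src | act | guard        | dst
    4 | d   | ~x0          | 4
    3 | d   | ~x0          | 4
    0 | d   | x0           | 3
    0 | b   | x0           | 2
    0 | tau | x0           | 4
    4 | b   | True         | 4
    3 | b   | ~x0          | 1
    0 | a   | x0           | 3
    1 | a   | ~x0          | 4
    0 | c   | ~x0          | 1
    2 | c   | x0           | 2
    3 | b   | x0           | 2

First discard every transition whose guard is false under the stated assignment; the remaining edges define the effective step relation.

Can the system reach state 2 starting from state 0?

Answer: UNREACHABLE

Analysis:
Guard filter leaves 6 enabled edge(s).
depth 0: {0}
depth 1: {1}  cumulative {0,1}
depth 2: {4}  cumulative {0,1,4}
Reachable = {0,1,4}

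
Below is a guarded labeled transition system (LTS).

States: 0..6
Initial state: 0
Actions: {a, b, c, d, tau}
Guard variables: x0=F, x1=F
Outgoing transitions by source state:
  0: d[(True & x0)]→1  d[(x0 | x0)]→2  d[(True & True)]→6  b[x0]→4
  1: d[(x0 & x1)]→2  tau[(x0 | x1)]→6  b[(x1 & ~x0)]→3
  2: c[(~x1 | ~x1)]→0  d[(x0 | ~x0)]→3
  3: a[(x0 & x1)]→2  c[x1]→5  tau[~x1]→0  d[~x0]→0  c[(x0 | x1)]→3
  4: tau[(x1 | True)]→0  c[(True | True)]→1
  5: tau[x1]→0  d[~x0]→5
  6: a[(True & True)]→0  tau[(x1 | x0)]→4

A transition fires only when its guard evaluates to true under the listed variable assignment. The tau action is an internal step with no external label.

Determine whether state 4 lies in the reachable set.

Answer: UNREACHABLE

Trace:
After dropping false guards: 9 live edges.
L0 = {0}
L1 = {6}  cumulative {0,6}
R = {0,6}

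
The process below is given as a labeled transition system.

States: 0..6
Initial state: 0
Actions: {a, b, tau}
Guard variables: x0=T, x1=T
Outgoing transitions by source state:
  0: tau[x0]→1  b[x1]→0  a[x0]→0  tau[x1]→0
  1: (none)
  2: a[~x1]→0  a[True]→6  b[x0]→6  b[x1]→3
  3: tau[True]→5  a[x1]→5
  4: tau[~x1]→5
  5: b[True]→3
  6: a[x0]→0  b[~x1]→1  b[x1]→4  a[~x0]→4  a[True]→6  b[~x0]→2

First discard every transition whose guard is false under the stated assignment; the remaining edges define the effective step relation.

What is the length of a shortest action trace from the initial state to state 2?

Breadth-first toward 2:
  Layer 0: {0}
  Layer 1: {1}
2 never appears.

Answer: UNREACHABLE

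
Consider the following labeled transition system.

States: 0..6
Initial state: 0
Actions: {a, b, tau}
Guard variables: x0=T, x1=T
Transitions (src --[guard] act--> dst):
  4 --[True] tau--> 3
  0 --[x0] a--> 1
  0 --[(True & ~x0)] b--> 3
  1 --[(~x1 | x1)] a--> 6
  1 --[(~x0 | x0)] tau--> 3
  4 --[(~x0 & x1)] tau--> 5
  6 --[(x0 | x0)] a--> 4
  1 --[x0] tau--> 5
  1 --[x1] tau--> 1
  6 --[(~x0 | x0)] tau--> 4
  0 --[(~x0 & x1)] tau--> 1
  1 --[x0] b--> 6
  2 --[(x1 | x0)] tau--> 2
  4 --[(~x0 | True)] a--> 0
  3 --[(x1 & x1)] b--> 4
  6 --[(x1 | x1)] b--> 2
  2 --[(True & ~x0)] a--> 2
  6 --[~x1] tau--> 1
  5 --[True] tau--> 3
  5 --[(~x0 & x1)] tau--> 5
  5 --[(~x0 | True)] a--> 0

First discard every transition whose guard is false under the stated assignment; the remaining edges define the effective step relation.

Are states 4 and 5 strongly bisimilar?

Compute ~ classes (split until stable):
  round 0: {{0,1,2,3,4,5,6}}
  round 1: {{0},{1,6},{2},{3},{4,5}}
  round 2: {{0},{1},{2},{3},{4,5},{6}}
stable after 3 split(s): 6 block(s)
4∈{4,5}, 5∈{4,5}

Answer: BISIMILAR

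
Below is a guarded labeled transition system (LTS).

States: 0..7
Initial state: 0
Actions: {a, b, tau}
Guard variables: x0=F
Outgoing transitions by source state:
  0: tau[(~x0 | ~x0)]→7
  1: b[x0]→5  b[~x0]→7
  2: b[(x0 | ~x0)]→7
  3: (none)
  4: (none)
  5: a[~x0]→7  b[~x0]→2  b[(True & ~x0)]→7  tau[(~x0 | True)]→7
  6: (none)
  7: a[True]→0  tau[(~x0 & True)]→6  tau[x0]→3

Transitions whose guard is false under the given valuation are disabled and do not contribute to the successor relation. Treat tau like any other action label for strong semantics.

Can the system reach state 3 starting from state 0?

Answer: UNREACHABLE

Trace:
9 transition(s) survive guard evaluation.
L0 = {0}
L1 = {7}  now seen {0,7}
L2 = {6}  now seen {0,6,7}
R = {0,6,7}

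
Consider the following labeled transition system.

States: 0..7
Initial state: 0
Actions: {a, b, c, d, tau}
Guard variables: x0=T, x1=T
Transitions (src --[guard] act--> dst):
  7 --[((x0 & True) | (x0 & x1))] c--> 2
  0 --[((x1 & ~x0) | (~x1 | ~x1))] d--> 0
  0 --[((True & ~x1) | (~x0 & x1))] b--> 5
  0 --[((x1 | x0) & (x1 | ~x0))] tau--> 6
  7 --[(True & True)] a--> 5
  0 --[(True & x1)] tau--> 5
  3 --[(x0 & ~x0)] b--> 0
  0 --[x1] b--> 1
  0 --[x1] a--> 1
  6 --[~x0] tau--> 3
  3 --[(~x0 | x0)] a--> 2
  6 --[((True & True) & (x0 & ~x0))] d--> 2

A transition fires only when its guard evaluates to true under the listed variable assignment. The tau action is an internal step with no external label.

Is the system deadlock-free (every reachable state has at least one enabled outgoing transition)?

Answer: DEADLOCK at state 1

Working:
R = {0,1,5,6}
  0: a→1  b→1  tau→5  tau→6  [deg 4]
  1: ∅  [deadlock]
  5: ∅  [deadlock]
  6: ∅  [deadlock]
trace reaching 1: b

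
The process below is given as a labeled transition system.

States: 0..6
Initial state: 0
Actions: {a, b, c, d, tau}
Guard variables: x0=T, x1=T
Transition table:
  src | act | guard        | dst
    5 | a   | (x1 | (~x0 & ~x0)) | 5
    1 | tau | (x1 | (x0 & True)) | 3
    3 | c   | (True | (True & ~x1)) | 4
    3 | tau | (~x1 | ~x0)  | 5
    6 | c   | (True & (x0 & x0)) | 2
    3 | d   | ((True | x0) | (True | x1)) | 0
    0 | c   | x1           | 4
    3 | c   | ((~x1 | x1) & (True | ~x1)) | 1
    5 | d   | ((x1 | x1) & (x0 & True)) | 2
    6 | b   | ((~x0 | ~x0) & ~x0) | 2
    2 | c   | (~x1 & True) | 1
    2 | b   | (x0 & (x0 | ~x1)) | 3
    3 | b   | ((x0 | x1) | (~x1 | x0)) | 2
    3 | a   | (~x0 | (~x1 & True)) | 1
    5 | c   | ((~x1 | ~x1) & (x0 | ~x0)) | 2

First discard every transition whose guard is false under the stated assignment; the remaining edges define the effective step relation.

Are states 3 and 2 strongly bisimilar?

Bisimulation quotient by refinement:
  P[0] = {{0,1,2,3,4,5,6}}
  P[1] = {{0,6},{1},{2},{3},{4},{5}}
  P[2] = {{0},{1},{2},{3},{4},{5},{6}}
7 equivalence class(es) (converged in 3)
[3]={3}  [2]={2}

Answer: NOT BISIMILAR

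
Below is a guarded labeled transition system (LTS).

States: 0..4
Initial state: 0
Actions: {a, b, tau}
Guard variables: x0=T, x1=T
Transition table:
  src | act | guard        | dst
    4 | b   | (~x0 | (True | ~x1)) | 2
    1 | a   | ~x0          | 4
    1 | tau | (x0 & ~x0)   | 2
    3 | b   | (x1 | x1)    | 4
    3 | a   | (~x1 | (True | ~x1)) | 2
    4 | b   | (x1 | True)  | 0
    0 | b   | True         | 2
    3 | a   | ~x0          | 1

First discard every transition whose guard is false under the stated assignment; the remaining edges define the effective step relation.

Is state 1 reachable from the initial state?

Answer: UNREACHABLE

Trace:
Guard filter leaves 5 enabled edge(s).
depth 0: {0}
depth 1: {2}  cumulative {0,2}
Reachable = {0,2}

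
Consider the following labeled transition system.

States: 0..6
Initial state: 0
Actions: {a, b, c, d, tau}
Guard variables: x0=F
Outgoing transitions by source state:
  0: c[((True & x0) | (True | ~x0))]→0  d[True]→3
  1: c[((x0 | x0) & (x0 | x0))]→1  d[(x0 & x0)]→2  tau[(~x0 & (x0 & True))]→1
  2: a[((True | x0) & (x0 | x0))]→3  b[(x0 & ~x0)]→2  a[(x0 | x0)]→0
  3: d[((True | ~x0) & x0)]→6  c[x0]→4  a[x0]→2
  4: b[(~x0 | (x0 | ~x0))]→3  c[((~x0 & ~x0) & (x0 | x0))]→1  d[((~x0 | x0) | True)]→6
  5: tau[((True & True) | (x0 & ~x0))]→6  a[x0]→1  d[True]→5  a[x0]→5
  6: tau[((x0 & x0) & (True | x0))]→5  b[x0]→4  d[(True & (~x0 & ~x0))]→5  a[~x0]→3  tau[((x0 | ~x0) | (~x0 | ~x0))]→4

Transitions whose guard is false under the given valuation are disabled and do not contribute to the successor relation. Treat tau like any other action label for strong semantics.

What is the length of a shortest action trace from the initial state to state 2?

Layered search for 2:
  Layer 0: {0}
  Layer 1: {3}
2 never appears.

Answer: UNREACHABLE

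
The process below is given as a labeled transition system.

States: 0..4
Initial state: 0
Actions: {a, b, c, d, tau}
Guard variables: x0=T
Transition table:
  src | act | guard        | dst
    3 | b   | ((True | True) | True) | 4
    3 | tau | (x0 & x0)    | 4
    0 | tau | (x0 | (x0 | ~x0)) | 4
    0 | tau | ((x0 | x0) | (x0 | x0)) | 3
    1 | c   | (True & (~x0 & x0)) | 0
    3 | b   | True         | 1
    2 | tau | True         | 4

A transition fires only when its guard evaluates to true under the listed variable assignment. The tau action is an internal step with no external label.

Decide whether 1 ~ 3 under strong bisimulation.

Bisimulation quotient by refinement:
  P[0] = {{0,1,2,3,4}}
  P[1] = {{0,2},{1,4},{3}}
  P[2] = {{0},{1,4},{2},{3}}
Fixed point at round 3; 4 class(es).
[1]={1,4}  [3]={3}

Answer: NOT BISIMILAR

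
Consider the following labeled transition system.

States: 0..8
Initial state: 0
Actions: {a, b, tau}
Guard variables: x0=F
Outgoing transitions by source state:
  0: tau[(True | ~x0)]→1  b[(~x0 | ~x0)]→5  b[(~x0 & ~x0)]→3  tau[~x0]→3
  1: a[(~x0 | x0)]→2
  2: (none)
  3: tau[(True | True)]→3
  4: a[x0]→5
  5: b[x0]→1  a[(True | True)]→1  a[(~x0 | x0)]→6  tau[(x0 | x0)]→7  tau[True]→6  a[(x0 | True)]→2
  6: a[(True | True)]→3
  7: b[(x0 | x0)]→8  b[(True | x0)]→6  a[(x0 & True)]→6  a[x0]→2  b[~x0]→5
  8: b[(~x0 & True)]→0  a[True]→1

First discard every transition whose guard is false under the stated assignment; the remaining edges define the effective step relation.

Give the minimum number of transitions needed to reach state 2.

Breadth-first toward 2:
  Layer 0: {0}
  Layer 1: {1,3,5}
  Layer 2: {2,6}
first hit 2 at d=2 via b·a

Answer: 2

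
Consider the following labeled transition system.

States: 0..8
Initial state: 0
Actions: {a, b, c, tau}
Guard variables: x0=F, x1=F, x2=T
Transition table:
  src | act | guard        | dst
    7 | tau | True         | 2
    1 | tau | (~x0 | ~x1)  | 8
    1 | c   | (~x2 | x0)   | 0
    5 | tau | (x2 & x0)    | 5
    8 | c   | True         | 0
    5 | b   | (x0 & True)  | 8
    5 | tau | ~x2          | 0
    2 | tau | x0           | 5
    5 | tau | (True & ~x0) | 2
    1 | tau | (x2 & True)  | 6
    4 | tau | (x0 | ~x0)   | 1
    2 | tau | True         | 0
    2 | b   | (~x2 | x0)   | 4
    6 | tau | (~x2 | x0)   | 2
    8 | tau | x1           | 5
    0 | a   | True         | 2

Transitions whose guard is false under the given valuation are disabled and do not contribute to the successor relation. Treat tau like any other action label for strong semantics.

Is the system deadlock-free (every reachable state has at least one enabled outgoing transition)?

Answer: DEADLOCK-FREE

Analysis:
R = {0,2}
  0: a→2  [deg 1]
  2: tau→0  [deg 1]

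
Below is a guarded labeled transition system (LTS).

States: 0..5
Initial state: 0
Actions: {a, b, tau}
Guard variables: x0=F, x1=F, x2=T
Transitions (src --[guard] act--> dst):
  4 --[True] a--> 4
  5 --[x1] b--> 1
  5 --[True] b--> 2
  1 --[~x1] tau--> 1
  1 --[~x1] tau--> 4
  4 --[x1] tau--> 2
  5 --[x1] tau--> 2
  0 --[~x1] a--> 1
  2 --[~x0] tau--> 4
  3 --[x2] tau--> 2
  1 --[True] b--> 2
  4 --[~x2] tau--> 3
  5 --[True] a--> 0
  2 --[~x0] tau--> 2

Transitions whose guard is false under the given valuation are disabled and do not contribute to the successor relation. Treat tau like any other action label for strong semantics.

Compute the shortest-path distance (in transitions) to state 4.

Layered search for 4:
  L0 = {0}
  L1 = {1}
  L2 = {2,4}
4 enters at depth 2; path a·tau

Answer: 2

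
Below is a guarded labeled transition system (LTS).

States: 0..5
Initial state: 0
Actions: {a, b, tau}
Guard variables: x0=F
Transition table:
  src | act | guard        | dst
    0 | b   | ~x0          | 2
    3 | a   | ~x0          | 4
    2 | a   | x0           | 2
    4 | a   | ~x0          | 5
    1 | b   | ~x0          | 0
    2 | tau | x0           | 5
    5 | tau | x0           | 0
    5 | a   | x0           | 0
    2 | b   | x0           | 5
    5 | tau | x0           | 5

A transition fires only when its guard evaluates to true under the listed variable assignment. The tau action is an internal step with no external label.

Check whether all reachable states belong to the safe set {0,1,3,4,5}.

Answer: INVARIANT VIOLATED at state 2

Trace:
Allowed set {0,1,3,4,5}
R = {0,2}
  0: ok
  2: VIOLATES
counterexample path to 2: b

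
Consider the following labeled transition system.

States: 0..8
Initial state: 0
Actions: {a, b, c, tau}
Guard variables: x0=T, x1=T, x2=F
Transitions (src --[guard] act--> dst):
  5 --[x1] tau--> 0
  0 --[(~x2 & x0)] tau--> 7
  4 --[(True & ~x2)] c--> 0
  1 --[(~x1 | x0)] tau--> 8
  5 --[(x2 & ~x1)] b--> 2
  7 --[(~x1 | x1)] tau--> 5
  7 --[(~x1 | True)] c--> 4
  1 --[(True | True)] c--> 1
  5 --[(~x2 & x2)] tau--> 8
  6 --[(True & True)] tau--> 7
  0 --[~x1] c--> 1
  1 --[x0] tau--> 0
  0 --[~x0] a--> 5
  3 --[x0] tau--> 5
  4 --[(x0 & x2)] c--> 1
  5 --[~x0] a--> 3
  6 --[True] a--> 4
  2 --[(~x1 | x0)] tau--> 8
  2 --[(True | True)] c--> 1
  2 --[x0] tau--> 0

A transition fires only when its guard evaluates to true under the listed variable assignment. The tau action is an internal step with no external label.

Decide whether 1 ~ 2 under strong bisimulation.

Answer: BISIMILAR

Working:
Compute ~ classes (split until stable):
  round 0: {{0,1,2,3,4,5,6,7,8}}
  round 1: {{0,3,5},{1,2,7},{4},{6},{8}}
  round 2: {{0},{1,2},{3,5},{4},{6},{7},{8}}
  round 3: {{0},{1,2},{3},{4},{5},{6},{7},{8}}
Fixed point at round 4; 8 class(es).
1∈{1,2}, 2∈{1,2}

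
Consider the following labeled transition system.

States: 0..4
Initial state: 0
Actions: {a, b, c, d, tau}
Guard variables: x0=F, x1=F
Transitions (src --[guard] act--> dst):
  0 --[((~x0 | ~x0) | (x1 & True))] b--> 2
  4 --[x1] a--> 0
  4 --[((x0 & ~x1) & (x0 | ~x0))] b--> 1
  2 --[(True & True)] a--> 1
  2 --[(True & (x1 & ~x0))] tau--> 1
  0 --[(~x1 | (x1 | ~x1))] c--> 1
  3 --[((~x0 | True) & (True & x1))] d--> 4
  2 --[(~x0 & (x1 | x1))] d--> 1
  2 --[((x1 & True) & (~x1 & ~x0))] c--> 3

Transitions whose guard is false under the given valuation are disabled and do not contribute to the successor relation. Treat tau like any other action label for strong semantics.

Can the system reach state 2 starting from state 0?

3 transition(s) survive guard evaluation.
depth 0: {0}
depth 1: {1,2}  now seen {0,1,2}
Reach set: {0,1,2}
trace reaching 2: b

Answer: REACHABLE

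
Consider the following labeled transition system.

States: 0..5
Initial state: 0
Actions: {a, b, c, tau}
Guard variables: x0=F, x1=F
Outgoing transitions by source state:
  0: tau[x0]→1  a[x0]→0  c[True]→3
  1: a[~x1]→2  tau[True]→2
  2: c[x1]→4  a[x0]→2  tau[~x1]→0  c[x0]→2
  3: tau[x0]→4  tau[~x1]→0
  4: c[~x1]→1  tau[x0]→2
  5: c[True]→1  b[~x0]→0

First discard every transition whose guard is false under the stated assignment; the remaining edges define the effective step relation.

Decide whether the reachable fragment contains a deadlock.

Answer: DEADLOCK-FREE

Trace:
R = {0,3}
  0: c→3  [deg 1]
  3: tau→0  [deg 1]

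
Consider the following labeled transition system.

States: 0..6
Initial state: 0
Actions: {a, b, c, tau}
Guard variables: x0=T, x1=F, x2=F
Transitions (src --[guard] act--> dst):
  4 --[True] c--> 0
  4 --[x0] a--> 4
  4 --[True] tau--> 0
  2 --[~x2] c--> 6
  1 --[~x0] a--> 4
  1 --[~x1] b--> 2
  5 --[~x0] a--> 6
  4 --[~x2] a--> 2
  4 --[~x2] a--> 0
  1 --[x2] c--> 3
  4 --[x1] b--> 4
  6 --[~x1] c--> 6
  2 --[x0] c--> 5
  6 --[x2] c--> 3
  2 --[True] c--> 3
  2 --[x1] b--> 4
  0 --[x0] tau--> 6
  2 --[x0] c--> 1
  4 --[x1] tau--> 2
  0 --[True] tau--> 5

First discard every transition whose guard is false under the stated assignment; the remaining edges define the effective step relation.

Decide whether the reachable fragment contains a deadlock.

Reach set: {0,5,6}
  0: tau→5  tau→6  [2 out]
  5: ∅  [STUCK]
  6: c→6  [1 out]
witness 5: tau

Answer: DEADLOCK at state 5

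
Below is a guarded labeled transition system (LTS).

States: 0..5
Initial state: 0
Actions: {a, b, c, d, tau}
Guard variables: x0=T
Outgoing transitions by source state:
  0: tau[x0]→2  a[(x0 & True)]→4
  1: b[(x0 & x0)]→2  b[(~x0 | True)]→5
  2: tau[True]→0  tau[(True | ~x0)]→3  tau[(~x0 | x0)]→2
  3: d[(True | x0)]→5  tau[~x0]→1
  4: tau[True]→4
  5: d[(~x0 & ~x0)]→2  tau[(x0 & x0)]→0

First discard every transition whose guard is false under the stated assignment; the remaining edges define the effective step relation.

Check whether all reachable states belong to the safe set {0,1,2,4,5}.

Answer: INVARIANT VIOLATED at state 3

Analysis:
Safe = {0,1,2,4,5}
Reachable = {0,2,3,4,5}
  0: ok
  2: ok
  3: outside
  4: ok
  5: ok
counterexample path to 3: tau·tau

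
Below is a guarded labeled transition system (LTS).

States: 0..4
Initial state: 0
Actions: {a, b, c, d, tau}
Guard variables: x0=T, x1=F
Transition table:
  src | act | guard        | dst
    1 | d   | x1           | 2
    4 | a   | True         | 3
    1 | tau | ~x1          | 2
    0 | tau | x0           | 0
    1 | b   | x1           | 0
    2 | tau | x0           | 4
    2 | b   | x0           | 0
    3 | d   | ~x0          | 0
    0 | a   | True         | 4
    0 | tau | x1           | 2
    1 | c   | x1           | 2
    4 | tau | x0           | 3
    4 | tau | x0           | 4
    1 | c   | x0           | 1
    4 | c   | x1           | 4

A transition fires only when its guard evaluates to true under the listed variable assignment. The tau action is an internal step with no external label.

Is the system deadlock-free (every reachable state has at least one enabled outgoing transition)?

Answer: DEADLOCK at state 3

Trace:
R = {0,3,4}
  0: a→4  tau→0  [2 exit(s)]
  3: ∅  [no exit]
  4: a→3  tau→3  tau→4  [3 exit(s)]
Path to 3: a·a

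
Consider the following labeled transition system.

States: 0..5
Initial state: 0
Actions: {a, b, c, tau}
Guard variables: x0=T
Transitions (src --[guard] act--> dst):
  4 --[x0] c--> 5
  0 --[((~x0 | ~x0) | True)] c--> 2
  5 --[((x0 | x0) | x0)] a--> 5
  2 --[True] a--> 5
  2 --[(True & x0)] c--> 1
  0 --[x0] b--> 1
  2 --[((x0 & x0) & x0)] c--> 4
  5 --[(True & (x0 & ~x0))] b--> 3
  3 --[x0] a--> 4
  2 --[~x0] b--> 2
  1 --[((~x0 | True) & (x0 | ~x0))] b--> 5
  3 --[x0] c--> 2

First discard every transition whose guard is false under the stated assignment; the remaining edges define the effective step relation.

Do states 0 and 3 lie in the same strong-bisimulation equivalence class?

Answer: NOT BISIMILAR

Analysis:
Refine partition for ~:
  P[0] = {{0,1,2,3,4,5}}
  P[1] = {{0},{1},{2,3},{4},{5}}
  P[2] = {{0},{1},{2},{3},{4},{5}}
6 equivalence class(es) (converged in 3)
[0]={0}  [3]={3}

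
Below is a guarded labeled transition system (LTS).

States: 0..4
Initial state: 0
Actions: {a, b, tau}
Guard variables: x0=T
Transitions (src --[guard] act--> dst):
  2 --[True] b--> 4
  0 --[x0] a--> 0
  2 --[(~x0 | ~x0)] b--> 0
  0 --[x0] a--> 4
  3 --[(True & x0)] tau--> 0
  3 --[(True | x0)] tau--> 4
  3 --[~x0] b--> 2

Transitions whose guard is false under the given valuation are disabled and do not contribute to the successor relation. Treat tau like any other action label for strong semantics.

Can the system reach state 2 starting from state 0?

Guard filter leaves 5 enabled edge(s).
depth 0: {0}
depth 1: {4}  total {0,4}
Reachable = {0,4}

Answer: UNREACHABLE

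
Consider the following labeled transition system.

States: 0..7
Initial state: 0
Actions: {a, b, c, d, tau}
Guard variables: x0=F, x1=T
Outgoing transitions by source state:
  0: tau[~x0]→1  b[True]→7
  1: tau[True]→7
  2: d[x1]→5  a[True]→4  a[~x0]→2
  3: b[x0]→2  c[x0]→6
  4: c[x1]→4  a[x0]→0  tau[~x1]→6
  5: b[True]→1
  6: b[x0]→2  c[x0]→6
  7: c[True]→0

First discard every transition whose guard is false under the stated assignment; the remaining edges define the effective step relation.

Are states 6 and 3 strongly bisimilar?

Refine partition for ~:
  P[0] = {{0,1,2,3,4,5,6,7}}
  P[1] = {{0},{1},{2},{3,6},{4,7},{5}}
  P[2] = {{0},{1},{2},{3,6},{4},{5},{7}}
7 equivalence class(es) (converged in 3)
6∈{3,6}, 3∈{3,6}

Answer: BISIMILAR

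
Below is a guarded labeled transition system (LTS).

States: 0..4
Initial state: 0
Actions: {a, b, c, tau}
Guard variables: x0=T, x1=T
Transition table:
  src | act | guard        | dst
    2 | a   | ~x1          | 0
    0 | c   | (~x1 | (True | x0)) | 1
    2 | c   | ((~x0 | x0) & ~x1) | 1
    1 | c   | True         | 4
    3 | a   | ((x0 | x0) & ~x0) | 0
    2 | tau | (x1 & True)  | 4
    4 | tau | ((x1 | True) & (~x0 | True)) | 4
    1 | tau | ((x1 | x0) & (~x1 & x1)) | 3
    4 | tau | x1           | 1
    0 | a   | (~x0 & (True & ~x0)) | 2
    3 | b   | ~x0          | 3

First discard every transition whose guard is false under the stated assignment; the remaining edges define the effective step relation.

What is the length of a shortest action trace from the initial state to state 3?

Breadth-first toward 3:
  L0 = {0}
  L1 = {1}
  L2 = {4}
3 never appears.

Answer: UNREACHABLE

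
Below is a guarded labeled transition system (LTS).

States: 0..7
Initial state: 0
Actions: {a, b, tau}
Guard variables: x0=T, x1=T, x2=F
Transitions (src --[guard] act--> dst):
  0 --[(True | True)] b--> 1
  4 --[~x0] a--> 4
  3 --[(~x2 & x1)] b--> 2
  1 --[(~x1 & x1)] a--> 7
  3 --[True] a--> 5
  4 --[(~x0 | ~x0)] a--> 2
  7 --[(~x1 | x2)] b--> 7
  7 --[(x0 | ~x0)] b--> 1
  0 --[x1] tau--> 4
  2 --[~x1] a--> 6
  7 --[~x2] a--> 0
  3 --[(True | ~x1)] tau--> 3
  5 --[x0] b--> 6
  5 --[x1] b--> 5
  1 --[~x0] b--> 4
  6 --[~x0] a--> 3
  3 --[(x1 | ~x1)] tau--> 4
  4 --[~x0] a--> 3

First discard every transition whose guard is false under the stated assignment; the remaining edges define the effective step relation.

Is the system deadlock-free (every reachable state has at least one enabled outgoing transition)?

Answer: DEADLOCK at state 1

Trace:
Reach set: {0,1,4}
  0: b→1  tau→4  [deg 2]
  1: ∅  [STUCK]
  4: ∅  [STUCK]
trace reaching 1: b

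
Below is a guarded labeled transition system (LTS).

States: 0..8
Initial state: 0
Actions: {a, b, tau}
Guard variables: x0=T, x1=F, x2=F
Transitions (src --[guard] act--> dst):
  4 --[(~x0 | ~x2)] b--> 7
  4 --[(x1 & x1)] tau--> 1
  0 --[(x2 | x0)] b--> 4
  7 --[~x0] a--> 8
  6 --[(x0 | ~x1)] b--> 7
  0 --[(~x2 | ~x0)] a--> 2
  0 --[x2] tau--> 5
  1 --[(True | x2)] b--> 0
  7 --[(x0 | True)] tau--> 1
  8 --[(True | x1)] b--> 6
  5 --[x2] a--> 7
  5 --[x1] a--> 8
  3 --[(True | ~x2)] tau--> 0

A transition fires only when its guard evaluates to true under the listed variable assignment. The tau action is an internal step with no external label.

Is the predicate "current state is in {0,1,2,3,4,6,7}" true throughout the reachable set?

Safe = {0,1,2,3,4,6,7}
Reach set: {0,1,2,4,7}
  0: ✓
  1: ✓
  2: ✓
  4: ✓
  7: ✓

Answer: INVARIANT HOLDS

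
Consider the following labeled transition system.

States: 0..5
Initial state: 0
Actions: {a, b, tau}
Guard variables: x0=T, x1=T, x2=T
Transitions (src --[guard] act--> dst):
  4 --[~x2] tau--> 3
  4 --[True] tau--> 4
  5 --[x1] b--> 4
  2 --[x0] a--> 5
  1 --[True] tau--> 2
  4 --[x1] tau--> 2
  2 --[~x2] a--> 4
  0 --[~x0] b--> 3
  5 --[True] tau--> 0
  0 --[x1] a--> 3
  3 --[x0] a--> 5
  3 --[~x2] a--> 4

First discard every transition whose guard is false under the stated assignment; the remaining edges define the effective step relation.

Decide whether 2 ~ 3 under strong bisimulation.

Answer: BISIMILAR

Analysis:
Refine partition for ~:
  π0 = {{0,1,2,3,4,5}}
  π1 = {{0,2,3},{1,4},{5}}
  π2 = {{0},{1},{2,3},{4},{5}}
stable after 3 split(s): 5 block(s)
[2]={2,3}  [3]={2,3}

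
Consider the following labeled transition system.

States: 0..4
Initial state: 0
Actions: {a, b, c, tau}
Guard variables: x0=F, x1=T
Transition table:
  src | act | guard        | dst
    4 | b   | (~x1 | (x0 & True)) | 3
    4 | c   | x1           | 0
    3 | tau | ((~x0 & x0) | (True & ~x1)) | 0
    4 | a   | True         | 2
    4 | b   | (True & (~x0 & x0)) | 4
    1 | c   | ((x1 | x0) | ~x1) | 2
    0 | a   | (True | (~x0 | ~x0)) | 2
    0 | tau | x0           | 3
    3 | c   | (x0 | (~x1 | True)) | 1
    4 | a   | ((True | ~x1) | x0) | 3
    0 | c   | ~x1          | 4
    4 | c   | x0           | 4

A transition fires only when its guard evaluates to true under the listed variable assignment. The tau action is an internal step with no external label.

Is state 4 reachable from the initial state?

Guard filter leaves 6 enabled edge(s).
depth 0: {0}
depth 1: {2}  now seen {0,2}
Reachable = {0,2}

Answer: UNREACHABLE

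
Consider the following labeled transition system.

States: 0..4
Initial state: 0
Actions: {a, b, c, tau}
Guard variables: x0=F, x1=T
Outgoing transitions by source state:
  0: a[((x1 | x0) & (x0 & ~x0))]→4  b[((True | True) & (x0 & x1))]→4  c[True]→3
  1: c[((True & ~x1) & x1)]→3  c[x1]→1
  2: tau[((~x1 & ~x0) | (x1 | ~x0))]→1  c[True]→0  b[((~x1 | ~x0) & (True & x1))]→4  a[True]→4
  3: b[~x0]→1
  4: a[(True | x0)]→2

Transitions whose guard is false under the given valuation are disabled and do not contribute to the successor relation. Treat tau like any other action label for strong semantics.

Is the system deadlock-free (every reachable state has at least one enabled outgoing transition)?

R = {0,1,3}
  0: c→3  [1 out]
  1: c→1  [1 out]
  3: b→1  [1 out]

Answer: DEADLOCK-FREE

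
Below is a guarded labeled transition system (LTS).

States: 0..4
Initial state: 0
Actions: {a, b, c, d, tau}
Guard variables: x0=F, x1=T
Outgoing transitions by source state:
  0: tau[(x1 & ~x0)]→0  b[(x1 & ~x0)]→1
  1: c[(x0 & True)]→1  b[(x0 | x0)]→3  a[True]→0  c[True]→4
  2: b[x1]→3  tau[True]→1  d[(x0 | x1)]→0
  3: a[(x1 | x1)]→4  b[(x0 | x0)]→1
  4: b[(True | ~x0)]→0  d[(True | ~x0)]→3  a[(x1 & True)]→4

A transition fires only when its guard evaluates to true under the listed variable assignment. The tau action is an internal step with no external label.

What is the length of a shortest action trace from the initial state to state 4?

Answer: 2

Trace:
BFS to 4:
  Layer 0: {0}
  Layer 1: {1}
  Layer 2: {4}
4 enters at depth 2; path b·c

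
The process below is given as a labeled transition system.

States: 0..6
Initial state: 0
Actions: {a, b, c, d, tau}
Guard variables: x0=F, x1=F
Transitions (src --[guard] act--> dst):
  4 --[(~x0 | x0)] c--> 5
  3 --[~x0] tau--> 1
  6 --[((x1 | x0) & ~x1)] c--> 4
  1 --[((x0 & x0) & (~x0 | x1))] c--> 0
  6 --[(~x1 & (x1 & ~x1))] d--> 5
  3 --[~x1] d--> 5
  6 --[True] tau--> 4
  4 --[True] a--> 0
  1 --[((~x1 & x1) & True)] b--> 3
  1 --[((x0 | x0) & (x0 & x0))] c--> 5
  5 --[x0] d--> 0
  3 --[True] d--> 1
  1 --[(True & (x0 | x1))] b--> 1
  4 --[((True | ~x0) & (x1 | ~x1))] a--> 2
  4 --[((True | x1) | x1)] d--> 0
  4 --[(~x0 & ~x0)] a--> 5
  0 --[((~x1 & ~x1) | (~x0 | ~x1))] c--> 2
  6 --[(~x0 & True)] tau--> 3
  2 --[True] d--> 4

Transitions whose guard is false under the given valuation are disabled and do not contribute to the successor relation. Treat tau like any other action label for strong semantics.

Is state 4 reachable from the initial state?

Guard filter leaves 12 enabled edge(s).
L0 = {0}
L1 = {2}  cumulative {0,2}
L2 = {4}  cumulative {0,2,4}
L3 = {5}  cumulative {0,2,4,5}
Reachable = {0,2,4,5}
trace reaching 4: c·d

Answer: REACHABLE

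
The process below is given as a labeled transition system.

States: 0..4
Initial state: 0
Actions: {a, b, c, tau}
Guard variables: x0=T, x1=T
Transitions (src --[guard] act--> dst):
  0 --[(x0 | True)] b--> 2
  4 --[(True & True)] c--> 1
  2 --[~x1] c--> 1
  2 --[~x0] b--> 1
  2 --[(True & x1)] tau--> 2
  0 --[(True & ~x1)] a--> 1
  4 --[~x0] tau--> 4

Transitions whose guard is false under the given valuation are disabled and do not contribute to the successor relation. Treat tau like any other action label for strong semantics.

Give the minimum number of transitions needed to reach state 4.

Answer: UNREACHABLE

Trace:
Layered search for 4:
  depth 0: {0}
  depth 1: {2}
4 never appears.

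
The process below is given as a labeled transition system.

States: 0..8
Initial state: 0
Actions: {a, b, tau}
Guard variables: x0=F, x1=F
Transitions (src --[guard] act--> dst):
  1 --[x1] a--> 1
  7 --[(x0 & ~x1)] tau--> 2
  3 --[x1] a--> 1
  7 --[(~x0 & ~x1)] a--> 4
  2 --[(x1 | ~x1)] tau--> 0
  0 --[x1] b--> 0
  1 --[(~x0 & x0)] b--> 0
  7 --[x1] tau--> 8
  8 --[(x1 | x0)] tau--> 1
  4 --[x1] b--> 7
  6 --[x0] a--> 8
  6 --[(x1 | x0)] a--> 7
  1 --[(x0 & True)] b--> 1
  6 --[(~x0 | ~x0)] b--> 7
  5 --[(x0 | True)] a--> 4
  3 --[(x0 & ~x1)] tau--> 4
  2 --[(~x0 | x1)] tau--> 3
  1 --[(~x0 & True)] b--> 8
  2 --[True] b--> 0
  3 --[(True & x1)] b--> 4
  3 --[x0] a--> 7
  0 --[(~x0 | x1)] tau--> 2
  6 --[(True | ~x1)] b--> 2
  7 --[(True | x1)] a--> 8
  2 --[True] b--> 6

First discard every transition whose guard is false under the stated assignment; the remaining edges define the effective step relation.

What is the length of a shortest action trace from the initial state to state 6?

Answer: 2

Working:
Layered search for 6:
  depth 0: {0}
  depth 1: {2}
  depth 2: {3,6}
depth(6)=2, e.g. tau·b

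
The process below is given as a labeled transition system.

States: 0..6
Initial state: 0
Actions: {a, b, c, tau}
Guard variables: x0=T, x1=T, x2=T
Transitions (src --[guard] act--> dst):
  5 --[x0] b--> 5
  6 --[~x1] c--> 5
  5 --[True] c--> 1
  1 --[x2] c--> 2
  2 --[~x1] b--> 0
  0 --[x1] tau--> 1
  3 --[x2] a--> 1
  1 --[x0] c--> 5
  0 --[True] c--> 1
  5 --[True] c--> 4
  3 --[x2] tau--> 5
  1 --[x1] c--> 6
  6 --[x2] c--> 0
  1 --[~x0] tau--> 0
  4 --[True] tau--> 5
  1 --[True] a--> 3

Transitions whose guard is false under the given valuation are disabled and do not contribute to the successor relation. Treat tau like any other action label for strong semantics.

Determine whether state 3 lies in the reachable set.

After dropping false guards: 13 live edges.
Layer 0: {0}
Layer 1: {1}  cumulative {0,1}
Layer 2: {2,3,5,6}  cumulative {0,1,2,3,5,6}
Layer 3: {4}  cumulative {0,1,2,3,4,5,6}
Reachable = {0,1,2,3,4,5,6}
witness 3: tau·a

Answer: REACHABLE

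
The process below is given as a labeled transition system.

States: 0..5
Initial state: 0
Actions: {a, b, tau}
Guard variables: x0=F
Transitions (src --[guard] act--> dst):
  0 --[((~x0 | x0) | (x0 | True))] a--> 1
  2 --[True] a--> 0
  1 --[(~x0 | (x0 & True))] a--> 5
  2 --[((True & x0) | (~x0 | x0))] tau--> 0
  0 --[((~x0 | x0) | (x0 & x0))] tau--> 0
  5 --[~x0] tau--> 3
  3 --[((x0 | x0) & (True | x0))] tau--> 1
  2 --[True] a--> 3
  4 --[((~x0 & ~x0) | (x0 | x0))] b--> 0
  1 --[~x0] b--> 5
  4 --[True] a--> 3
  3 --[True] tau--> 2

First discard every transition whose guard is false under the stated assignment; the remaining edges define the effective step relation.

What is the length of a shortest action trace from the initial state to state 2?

Layered search for 2:
  Layer 0: {0}
  Layer 1: {1}
  Layer 2: {5}
  Layer 3: {3}
  Layer 4: {2}
depth(2)=4, e.g. a·a·tau·tau

Answer: 4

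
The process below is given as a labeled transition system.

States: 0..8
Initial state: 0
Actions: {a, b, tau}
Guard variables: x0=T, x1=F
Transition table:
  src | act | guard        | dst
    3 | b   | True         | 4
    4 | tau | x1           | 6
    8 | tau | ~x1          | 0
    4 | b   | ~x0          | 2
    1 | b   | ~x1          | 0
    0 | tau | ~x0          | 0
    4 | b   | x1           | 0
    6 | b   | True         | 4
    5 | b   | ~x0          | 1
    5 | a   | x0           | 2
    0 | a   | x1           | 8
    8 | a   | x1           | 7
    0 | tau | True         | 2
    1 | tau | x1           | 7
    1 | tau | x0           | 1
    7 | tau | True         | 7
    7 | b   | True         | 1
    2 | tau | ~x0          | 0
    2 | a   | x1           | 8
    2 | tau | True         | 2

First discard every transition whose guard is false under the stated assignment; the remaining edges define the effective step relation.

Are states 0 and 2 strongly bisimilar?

Compute ~ classes (split until stable):
  P[0] = {{0,1,2,3,4,5,6,7,8}}
  P[1] = {{0,2,8},{1,7},{3,6},{4},{5}}
  P[2] = {{0,2,8},{1},{3,6},{4},{5},{7}}
6 equivalence class(es) (converged in 3)
class of 0: {0,2,8}; class of 2: {0,2,8}

Answer: BISIMILAR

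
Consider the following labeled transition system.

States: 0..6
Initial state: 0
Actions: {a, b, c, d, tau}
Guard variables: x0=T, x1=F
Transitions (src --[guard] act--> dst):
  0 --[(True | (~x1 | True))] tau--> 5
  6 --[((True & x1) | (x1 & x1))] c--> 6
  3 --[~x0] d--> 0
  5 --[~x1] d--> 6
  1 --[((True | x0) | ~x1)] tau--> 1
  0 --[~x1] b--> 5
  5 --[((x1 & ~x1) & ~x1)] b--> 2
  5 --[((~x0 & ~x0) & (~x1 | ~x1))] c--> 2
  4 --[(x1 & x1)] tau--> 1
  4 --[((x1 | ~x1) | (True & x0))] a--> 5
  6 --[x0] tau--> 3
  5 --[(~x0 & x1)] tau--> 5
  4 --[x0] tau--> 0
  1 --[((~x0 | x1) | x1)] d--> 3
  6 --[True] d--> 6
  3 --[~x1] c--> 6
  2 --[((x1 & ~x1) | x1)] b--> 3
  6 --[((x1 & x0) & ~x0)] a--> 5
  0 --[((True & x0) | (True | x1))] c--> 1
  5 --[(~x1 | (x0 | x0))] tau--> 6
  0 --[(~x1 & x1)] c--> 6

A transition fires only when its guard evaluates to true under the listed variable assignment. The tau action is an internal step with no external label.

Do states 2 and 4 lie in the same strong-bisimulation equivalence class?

Refine partition for ~:
  round 0: {{0,1,2,3,4,5,6}}
  round 1: {{0},{1},{2},{3},{4},{5,6}}
  round 2: {{0},{1},{2},{3},{4},{5},{6}}
Fixed point at round 3; 7 class(es).
2∈{2}, 4∈{4}

Answer: NOT BISIMILAR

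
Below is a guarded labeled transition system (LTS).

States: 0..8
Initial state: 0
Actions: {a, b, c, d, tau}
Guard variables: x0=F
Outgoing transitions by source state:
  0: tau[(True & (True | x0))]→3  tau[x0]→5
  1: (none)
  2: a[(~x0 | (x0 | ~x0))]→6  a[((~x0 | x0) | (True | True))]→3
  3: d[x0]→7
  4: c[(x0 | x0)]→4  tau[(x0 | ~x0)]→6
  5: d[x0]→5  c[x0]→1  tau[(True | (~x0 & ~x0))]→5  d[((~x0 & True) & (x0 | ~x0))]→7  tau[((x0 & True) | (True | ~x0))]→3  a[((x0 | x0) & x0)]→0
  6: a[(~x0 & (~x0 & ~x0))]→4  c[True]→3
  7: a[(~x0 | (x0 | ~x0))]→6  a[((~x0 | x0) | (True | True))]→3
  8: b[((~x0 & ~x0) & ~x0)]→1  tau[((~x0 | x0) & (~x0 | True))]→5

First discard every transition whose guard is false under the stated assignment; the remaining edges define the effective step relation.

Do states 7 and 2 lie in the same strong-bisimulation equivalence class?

Answer: BISIMILAR

Analysis:
Compute ~ classes (split until stable):
  P[0] = {{0,1,2,3,4,5,6,7,8}}
  P[1] = {{0,4},{1,3},{2,7},{5},{6},{8}}
  P[2] = {{0},{1,3},{2,7},{4},{5},{6},{8}}
Fixed point at round 3; 7 class(es).
7∈{2,7}, 2∈{2,7}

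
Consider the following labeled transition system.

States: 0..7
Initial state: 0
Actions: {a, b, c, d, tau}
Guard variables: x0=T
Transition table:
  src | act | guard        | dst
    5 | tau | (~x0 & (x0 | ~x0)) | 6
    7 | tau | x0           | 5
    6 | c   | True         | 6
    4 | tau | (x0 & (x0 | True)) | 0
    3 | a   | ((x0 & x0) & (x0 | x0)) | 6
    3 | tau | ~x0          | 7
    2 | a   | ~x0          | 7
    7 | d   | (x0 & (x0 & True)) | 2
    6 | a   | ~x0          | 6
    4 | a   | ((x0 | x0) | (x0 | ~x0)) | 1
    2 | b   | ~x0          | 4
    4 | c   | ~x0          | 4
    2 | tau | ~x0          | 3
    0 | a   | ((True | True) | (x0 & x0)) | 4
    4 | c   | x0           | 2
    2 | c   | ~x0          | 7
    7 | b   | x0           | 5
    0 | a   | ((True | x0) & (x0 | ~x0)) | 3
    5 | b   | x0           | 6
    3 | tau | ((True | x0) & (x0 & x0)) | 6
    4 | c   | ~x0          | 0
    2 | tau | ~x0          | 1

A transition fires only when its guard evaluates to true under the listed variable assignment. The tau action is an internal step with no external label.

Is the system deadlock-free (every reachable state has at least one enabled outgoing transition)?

Answer: DEADLOCK at state 1

Working:
R = {0,1,2,3,4,6}
  0: a→3  a→4  [2 out]
  1: ∅  [no exit]
  2: ∅  [no exit]
  3: a→6  tau→6  [2 out]
  4: a→1  c→2  tau→0  [3 out]
  6: c→6  [1 out]
trace reaching 1: a·a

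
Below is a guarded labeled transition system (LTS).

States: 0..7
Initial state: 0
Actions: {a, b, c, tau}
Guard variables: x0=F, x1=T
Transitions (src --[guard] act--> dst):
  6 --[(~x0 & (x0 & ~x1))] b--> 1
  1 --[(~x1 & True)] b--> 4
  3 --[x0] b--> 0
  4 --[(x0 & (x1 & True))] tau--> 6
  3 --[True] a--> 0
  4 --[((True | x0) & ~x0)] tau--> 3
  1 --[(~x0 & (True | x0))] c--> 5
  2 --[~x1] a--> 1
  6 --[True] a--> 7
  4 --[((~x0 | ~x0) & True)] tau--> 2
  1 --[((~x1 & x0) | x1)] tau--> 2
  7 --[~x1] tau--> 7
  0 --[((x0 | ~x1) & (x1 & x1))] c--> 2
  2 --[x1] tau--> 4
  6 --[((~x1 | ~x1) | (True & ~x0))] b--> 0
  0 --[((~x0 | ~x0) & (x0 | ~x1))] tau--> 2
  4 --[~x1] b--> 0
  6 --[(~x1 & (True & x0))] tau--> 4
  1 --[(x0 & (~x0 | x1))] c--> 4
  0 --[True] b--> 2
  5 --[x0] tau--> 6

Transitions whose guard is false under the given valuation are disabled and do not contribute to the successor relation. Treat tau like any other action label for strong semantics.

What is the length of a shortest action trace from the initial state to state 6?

Answer: UNREACHABLE

Trace:
BFS to 6:
  depth 0: {0}
  depth 1: {2}
  depth 2: {4}
  depth 3: {3}
6 never appears.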